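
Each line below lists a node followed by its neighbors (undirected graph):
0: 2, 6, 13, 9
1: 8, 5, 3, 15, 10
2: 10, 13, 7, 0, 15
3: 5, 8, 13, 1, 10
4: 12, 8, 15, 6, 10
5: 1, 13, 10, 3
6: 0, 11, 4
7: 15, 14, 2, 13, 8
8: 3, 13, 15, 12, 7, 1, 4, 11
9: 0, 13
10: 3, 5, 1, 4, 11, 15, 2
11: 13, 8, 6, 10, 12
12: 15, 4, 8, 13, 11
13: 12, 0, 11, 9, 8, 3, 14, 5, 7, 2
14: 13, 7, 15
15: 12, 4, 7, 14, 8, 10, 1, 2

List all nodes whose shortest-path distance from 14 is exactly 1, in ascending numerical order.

Level 0: 14
Level 1: 7, 13, 15
Level 2: 0, 1, 2, 3, 4, 5, 8, 9, 10, 11, 12
Level 3: 6

7, 13, 15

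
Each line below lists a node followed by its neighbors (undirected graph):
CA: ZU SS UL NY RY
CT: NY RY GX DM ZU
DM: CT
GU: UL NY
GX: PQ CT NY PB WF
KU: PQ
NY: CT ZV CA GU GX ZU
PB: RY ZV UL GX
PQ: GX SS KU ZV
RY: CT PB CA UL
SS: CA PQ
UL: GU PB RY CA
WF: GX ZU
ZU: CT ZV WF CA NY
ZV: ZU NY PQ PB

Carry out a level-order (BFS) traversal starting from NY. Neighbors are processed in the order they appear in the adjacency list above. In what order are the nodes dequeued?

Visit NY; enqueue CT, ZV, CA, GU, GX, ZU → queue [CT, ZV, CA, GU, GX, ZU]
Visit CT; enqueue RY, DM → queue [ZV, CA, GU, GX, ZU, RY, DM]
Visit ZV; enqueue PQ, PB → queue [CA, GU, GX, ZU, RY, DM, PQ, PB]
Visit CA; enqueue SS, UL → queue [GU, GX, ZU, RY, DM, PQ, PB, SS, UL]
Visit GU → queue [GX, ZU, RY, DM, PQ, PB, SS, UL]
Visit GX; enqueue WF → queue [ZU, RY, DM, PQ, PB, SS, UL, WF]
Visit ZU → queue [RY, DM, PQ, PB, SS, UL, WF]
Visit RY → queue [DM, PQ, PB, SS, UL, WF]
Visit DM → queue [PQ, PB, SS, UL, WF]
Visit PQ; enqueue KU → queue [PB, SS, UL, WF, KU]
Visit PB → queue [SS, UL, WF, KU]
Visit SS → queue [UL, WF, KU]
Visit UL → queue [WF, KU]
Visit WF → queue [KU]
Visit KU → queue []

NY -> CT -> ZV -> CA -> GU -> GX -> ZU -> RY -> DM -> PQ -> PB -> SS -> UL -> WF -> KU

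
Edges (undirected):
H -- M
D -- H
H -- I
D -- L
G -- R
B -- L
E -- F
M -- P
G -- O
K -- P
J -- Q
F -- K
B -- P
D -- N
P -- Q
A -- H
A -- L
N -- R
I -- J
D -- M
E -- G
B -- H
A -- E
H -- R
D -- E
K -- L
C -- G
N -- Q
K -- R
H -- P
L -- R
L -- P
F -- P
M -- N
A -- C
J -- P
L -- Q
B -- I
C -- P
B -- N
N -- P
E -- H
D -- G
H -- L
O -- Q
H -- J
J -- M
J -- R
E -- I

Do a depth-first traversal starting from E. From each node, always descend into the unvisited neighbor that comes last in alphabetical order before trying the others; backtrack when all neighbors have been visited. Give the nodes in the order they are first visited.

E → I → J → R → N → Q → P → M → H → L → K → F → D → G → O → C → A → B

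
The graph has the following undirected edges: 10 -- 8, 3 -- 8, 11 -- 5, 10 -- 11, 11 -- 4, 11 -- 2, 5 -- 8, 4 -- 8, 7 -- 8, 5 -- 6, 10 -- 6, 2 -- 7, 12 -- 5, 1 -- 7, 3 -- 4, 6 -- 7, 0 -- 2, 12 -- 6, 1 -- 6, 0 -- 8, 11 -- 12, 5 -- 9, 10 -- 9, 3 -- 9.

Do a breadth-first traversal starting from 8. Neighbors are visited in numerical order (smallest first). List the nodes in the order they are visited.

Visit 8; enqueue 0, 3, 4, 5, 7, 10 → queue [0, 3, 4, 5, 7, 10]
Visit 0; enqueue 2 → queue [3, 4, 5, 7, 10, 2]
Visit 3; enqueue 9 → queue [4, 5, 7, 10, 2, 9]
Visit 4; enqueue 11 → queue [5, 7, 10, 2, 9, 11]
Visit 5; enqueue 6, 12 → queue [7, 10, 2, 9, 11, 6, 12]
Visit 7; enqueue 1 → queue [10, 2, 9, 11, 6, 12, 1]
Visit 10 → queue [2, 9, 11, 6, 12, 1]
Visit 2 → queue [9, 11, 6, 12, 1]
Visit 9 → queue [11, 6, 12, 1]
Visit 11 → queue [6, 12, 1]
Visit 6 → queue [12, 1]
Visit 12 → queue [1]
Visit 1 → queue []

8 0 3 4 5 7 10 2 9 11 6 12 1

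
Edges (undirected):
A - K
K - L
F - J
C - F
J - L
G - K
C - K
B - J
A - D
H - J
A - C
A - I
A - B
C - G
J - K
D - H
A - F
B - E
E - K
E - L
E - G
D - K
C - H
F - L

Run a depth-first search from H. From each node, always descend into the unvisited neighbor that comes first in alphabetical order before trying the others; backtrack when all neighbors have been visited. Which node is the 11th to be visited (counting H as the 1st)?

L

Visit H
H → C
C → A
A → B
B → E
E → G
G → K
K → D
K → J
J → F
F → L
A → I

Visit order: H, C, A, B, E, G, K, D, J, F, L, I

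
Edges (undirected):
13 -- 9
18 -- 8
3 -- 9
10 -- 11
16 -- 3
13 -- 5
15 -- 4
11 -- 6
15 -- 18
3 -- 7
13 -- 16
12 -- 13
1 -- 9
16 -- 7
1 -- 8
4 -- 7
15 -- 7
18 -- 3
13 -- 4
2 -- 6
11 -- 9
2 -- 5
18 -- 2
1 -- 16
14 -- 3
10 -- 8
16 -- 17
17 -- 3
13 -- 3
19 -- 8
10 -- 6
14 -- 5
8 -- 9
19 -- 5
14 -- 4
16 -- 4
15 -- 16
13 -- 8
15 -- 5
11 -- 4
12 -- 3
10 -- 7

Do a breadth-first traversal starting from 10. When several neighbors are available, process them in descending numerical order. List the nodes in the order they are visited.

10 -> 11 -> 8 -> 7 -> 6 -> 9 -> 4 -> 19 -> 18 -> 13 -> 1 -> 16 -> 15 -> 3 -> 2 -> 14 -> 5 -> 12 -> 17

Visit 10; enqueue 11, 8, 7, 6 → queue [11, 8, 7, 6]
Visit 11; enqueue 9, 4 → queue [8, 7, 6, 9, 4]
Visit 8; enqueue 19, 18, 13, 1 → queue [7, 6, 9, 4, 19, 18, 13, 1]
Visit 7; enqueue 16, 15, 3 → queue [6, 9, 4, 19, 18, 13, 1, 16, 15, 3]
Visit 6; enqueue 2 → queue [9, 4, 19, 18, 13, 1, 16, 15, 3, 2]
Visit 9 → queue [4, 19, 18, 13, 1, 16, 15, 3, 2]
Visit 4; enqueue 14 → queue [19, 18, 13, 1, 16, 15, 3, 2, 14]
Visit 19; enqueue 5 → queue [18, 13, 1, 16, 15, 3, 2, 14, 5]
Visit 18 → queue [13, 1, 16, 15, 3, 2, 14, 5]
Visit 13; enqueue 12 → queue [1, 16, 15, 3, 2, 14, 5, 12]
Visit 1 → queue [16, 15, 3, 2, 14, 5, 12]
Visit 16; enqueue 17 → queue [15, 3, 2, 14, 5, 12, 17]
Visit 15 → queue [3, 2, 14, 5, 12, 17]
Visit 3 → queue [2, 14, 5, 12, 17]
Visit 2 → queue [14, 5, 12, 17]
Visit 14 → queue [5, 12, 17]
Visit 5 → queue [12, 17]
Visit 12 → queue [17]
Visit 17 → queue []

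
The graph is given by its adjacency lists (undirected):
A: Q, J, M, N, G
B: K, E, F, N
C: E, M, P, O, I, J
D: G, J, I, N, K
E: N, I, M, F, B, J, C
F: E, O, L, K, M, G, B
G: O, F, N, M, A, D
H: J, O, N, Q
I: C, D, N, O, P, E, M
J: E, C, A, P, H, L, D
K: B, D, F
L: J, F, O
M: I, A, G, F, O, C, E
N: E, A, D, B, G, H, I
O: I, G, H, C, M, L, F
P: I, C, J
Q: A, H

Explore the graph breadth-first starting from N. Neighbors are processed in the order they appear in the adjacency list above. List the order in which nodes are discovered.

N E A D B G H I M F J C Q K O P L

Visit N; enqueue E, A, D, B, G, H, I → queue [E, A, D, B, G, H, I]
Visit E; enqueue M, F, J, C → queue [A, D, B, G, H, I, M, F, J, C]
Visit A; enqueue Q → queue [D, B, G, H, I, M, F, J, C, Q]
Visit D; enqueue K → queue [B, G, H, I, M, F, J, C, Q, K]
Visit B → queue [G, H, I, M, F, J, C, Q, K]
Visit G; enqueue O → queue [H, I, M, F, J, C, Q, K, O]
Visit H → queue [I, M, F, J, C, Q, K, O]
Visit I; enqueue P → queue [M, F, J, C, Q, K, O, P]
Visit M → queue [F, J, C, Q, K, O, P]
Visit F; enqueue L → queue [J, C, Q, K, O, P, L]
Visit J → queue [C, Q, K, O, P, L]
Visit C → queue [Q, K, O, P, L]
Visit Q → queue [K, O, P, L]
Visit K → queue [O, P, L]
Visit O → queue [P, L]
Visit P → queue [L]
Visit L → queue []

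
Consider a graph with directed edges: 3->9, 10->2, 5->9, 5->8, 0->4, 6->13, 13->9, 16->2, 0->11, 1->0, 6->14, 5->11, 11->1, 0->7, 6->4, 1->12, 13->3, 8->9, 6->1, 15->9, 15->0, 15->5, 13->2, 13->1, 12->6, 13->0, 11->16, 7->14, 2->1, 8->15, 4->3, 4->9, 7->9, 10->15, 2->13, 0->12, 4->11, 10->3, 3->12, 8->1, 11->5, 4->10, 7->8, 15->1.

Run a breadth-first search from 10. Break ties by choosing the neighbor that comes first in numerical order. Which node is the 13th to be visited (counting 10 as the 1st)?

7

Visit 10; enqueue 2, 3, 15 → queue [2, 3, 15]
Visit 2; enqueue 1, 13 → queue [3, 15, 1, 13]
Visit 3; enqueue 9, 12 → queue [15, 1, 13, 9, 12]
Visit 15; enqueue 0, 5 → queue [1, 13, 9, 12, 0, 5]
Visit 1 → queue [13, 9, 12, 0, 5]
Visit 13 → queue [9, 12, 0, 5]
Visit 9 → queue [12, 0, 5]
Visit 12; enqueue 6 → queue [0, 5, 6]
Visit 0; enqueue 4, 7, 11 → queue [5, 6, 4, 7, 11]
Visit 5; enqueue 8 → queue [6, 4, 7, 11, 8]
Visit 6; enqueue 14 → queue [4, 7, 11, 8, 14]
Visit 4 → queue [7, 11, 8, 14]
Visit 7 → queue [11, 8, 14]
Visit 11; enqueue 16 → queue [8, 14, 16]
Visit 8 → queue [14, 16]
Visit 14 → queue [16]
Visit 16 → queue []

Visit order: 10, 2, 3, 15, 1, 13, 9, 12, 0, 5, 6, 4, 7, 11, 8, 14, 16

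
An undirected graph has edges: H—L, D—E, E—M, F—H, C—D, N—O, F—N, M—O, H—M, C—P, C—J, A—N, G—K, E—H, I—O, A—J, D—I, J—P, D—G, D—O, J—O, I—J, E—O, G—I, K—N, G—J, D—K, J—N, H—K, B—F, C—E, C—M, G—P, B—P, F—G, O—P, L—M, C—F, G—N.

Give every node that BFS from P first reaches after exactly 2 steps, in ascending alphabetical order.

A, D, E, F, I, K, M, N

Level 0: P
Level 1: B, C, G, J, O
Level 2: A, D, E, F, I, K, M, N
Level 3: H, L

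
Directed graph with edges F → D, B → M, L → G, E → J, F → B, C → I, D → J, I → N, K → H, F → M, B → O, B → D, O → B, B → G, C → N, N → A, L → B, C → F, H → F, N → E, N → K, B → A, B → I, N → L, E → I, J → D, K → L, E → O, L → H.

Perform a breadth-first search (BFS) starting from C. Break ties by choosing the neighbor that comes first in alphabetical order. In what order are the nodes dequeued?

C -> F -> I -> N -> B -> D -> M -> A -> E -> K -> L -> G -> O -> J -> H

Visit C; enqueue F, I, N → queue [F, I, N]
Visit F; enqueue B, D, M → queue [I, N, B, D, M]
Visit I → queue [N, B, D, M]
Visit N; enqueue A, E, K, L → queue [B, D, M, A, E, K, L]
Visit B; enqueue G, O → queue [D, M, A, E, K, L, G, O]
Visit D; enqueue J → queue [M, A, E, K, L, G, O, J]
Visit M → queue [A, E, K, L, G, O, J]
Visit A → queue [E, K, L, G, O, J]
Visit E → queue [K, L, G, O, J]
Visit K; enqueue H → queue [L, G, O, J, H]
Visit L → queue [G, O, J, H]
Visit G → queue [O, J, H]
Visit O → queue [J, H]
Visit J → queue [H]
Visit H → queue []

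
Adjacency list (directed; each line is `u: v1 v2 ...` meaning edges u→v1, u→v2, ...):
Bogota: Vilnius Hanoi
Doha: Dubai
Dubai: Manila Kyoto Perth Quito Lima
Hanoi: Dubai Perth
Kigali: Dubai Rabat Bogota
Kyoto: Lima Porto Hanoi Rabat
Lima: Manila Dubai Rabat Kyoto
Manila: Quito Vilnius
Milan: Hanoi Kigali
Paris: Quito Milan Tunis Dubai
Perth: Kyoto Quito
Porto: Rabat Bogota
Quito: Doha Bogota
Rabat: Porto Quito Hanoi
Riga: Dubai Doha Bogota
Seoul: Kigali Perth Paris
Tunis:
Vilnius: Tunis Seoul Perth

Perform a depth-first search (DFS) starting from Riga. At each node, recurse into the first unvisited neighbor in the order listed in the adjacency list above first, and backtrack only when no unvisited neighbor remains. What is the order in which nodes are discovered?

Riga -> Dubai -> Manila -> Quito -> Doha -> Bogota -> Vilnius -> Tunis -> Seoul -> Kigali -> Rabat -> Porto -> Hanoi -> Perth -> Kyoto -> Lima -> Paris -> Milan

Visit Riga
Riga → Dubai
Dubai → Manila
Manila → Quito
Quito → Doha
Quito → Bogota
Bogota → Vilnius
Vilnius → Tunis
Vilnius → Seoul
Seoul → Kigali
Kigali → Rabat
Rabat → Porto
Rabat → Hanoi
Hanoi → Perth
Perth → Kyoto
Kyoto → Lima
Seoul → Paris
Paris → Milan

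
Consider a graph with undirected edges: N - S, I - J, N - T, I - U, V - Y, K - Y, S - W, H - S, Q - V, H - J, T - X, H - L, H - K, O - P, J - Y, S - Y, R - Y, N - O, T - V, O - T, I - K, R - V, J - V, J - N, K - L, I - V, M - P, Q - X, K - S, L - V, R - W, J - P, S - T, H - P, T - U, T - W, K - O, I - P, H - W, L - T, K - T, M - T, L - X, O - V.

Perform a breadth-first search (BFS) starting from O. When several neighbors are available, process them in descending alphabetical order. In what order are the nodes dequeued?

Visit O; enqueue V, T, P, N, K → queue [V, T, P, N, K]
Visit V; enqueue Y, R, Q, L, J, I → queue [T, P, N, K, Y, R, Q, L, J, I]
Visit T; enqueue X, W, U, S, M → queue [P, N, K, Y, R, Q, L, J, I, X, W, U, S, M]
Visit P; enqueue H → queue [N, K, Y, R, Q, L, J, I, X, W, U, S, M, H]
Visit N → queue [K, Y, R, Q, L, J, I, X, W, U, S, M, H]
Visit K → queue [Y, R, Q, L, J, I, X, W, U, S, M, H]
Visit Y → queue [R, Q, L, J, I, X, W, U, S, M, H]
Visit R → queue [Q, L, J, I, X, W, U, S, M, H]
Visit Q → queue [L, J, I, X, W, U, S, M, H]
Visit L → queue [J, I, X, W, U, S, M, H]
Visit J → queue [I, X, W, U, S, M, H]
Visit I → queue [X, W, U, S, M, H]
Visit X → queue [W, U, S, M, H]
Visit W → queue [U, S, M, H]
Visit U → queue [S, M, H]
Visit S → queue [M, H]
Visit M → queue [H]
Visit H → queue []

O → V → T → P → N → K → Y → R → Q → L → J → I → X → W → U → S → M → H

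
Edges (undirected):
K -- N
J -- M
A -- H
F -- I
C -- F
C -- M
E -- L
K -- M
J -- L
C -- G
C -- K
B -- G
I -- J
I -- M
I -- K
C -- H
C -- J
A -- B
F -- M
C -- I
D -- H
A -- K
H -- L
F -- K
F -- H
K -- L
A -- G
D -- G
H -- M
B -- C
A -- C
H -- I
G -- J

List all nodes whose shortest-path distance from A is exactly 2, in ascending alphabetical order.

D, F, I, J, L, M, N

Level 0: A
Level 1: B, C, G, H, K
Level 2: D, F, I, J, L, M, N
Level 3: E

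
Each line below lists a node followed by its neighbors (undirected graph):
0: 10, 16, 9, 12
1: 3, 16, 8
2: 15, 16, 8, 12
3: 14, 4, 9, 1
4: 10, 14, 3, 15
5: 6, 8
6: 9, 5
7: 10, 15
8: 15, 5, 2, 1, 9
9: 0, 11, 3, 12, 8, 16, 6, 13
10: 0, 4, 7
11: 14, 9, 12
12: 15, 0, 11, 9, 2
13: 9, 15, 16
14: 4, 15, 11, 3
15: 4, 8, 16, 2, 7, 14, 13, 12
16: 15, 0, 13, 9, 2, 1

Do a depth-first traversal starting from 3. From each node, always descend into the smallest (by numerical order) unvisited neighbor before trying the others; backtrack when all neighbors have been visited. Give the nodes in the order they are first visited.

Visit 3
3 → 1
1 → 8
8 → 2
2 → 12
12 → 0
0 → 9
9 → 6
6 → 5
9 → 11
11 → 14
14 → 4
4 → 10
10 → 7
7 → 15
15 → 13
13 → 16

3, 1, 8, 2, 12, 0, 9, 6, 5, 11, 14, 4, 10, 7, 15, 13, 16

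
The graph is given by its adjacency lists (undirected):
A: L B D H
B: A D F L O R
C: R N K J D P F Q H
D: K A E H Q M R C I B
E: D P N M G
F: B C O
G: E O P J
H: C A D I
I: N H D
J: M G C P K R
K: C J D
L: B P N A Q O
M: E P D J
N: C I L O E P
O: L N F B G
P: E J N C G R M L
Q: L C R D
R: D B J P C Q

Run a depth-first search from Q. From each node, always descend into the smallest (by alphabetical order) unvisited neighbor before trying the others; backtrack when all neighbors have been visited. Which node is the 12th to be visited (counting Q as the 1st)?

Visit Q
Q → C
C → D
D → A
A → B
B → F
F → O
O → G
G → E
E → M
M → J
J → K
J → P
P → L
L → N
N → I
I → H
P → R

Visit order: Q, C, D, A, B, F, O, G, E, M, J, K, P, L, N, I, H, R

K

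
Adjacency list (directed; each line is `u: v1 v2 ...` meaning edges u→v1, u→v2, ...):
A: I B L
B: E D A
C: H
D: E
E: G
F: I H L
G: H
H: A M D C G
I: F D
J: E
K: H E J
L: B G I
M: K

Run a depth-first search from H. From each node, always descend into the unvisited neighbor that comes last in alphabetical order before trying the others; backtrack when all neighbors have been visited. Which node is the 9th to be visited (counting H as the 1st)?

A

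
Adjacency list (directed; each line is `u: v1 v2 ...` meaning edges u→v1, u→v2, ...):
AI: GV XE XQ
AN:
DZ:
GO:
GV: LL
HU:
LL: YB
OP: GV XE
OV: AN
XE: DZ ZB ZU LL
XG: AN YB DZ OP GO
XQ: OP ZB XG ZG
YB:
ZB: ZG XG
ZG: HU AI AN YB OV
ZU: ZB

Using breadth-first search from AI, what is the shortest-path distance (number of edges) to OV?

Level 0: AI
Level 1: GV, XE, XQ
Level 2: DZ, LL, OP, XG, ZB, ZG, ZU
Level 3: AN, GO, HU, OV, YB
OV first appears at level 3.

3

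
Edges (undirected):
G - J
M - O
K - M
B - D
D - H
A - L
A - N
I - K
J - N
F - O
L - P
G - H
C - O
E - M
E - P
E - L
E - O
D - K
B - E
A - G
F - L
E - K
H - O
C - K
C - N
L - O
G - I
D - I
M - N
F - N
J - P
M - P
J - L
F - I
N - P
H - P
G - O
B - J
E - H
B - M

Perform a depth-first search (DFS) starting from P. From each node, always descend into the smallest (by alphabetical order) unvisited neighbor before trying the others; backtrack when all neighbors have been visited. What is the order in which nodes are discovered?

Visit P
P → E
E → B
B → D
D → H
H → G
G → A
A → L
L → F
F → I
I → K
K → C
C → N
N → J
N → M
M → O

P, E, B, D, H, G, A, L, F, I, K, C, N, J, M, O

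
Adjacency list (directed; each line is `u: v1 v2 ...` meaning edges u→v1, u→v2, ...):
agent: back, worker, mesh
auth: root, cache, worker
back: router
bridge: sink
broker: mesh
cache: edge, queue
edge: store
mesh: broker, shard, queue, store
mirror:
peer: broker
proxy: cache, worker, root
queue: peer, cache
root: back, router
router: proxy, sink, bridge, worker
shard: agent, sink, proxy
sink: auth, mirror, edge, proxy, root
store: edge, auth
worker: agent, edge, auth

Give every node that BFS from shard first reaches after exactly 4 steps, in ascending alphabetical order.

bridge, peer

Level 0: shard
Level 1: agent, proxy, sink
Level 2: auth, back, cache, edge, mesh, mirror, root, worker
Level 3: broker, queue, router, store
Level 4: bridge, peer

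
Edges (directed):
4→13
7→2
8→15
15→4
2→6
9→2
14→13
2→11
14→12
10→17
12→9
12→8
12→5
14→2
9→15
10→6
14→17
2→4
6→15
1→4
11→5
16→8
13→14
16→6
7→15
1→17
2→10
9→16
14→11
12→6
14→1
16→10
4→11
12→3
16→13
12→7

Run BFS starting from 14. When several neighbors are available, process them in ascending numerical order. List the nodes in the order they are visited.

14 -> 1 -> 2 -> 11 -> 12 -> 13 -> 17 -> 4 -> 6 -> 10 -> 5 -> 3 -> 7 -> 8 -> 9 -> 15 -> 16

Visit 14; enqueue 1, 2, 11, 12, 13, 17 → queue [1, 2, 11, 12, 13, 17]
Visit 1; enqueue 4 → queue [2, 11, 12, 13, 17, 4]
Visit 2; enqueue 6, 10 → queue [11, 12, 13, 17, 4, 6, 10]
Visit 11; enqueue 5 → queue [12, 13, 17, 4, 6, 10, 5]
Visit 12; enqueue 3, 7, 8, 9 → queue [13, 17, 4, 6, 10, 5, 3, 7, 8, 9]
Visit 13 → queue [17, 4, 6, 10, 5, 3, 7, 8, 9]
Visit 17 → queue [4, 6, 10, 5, 3, 7, 8, 9]
Visit 4 → queue [6, 10, 5, 3, 7, 8, 9]
Visit 6; enqueue 15 → queue [10, 5, 3, 7, 8, 9, 15]
Visit 10 → queue [5, 3, 7, 8, 9, 15]
Visit 5 → queue [3, 7, 8, 9, 15]
Visit 3 → queue [7, 8, 9, 15]
Visit 7 → queue [8, 9, 15]
Visit 8 → queue [9, 15]
Visit 9; enqueue 16 → queue [15, 16]
Visit 15 → queue [16]
Visit 16 → queue []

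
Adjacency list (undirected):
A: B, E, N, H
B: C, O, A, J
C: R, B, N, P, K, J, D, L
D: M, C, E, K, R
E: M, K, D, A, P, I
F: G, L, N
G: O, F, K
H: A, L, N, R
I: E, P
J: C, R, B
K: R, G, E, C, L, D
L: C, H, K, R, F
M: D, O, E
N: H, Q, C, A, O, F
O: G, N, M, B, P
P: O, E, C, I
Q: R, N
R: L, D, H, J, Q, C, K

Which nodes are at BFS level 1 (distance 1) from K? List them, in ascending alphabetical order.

Level 0: K
Level 1: C, D, E, G, L, R
Level 2: A, B, F, H, I, J, M, N, O, P, Q

C, D, E, G, L, R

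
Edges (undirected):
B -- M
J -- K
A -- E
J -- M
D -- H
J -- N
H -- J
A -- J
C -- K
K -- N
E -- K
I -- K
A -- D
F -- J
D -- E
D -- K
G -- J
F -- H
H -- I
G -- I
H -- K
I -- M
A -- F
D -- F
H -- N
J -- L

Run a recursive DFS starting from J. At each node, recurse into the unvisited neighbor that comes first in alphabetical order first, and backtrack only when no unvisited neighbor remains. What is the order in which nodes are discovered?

Visit J
J → A
A → D
D → E
E → K
K → C
K → H
H → F
H → I
I → G
I → M
M → B
H → N
J → L

J, A, D, E, K, C, H, F, I, G, M, B, N, L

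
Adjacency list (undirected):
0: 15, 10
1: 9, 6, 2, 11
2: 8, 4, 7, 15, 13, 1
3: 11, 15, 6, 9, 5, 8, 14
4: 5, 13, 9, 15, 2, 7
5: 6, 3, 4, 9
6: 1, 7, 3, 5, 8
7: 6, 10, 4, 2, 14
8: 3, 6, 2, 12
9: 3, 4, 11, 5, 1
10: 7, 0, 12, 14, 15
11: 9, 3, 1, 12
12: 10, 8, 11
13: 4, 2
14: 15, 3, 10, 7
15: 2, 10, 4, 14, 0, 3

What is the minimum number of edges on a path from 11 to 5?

Level 0: 11
Level 1: 1, 3, 9, 12
Level 2: 2, 4, 5, 6, 8, 10, 14, 15
Level 3: 0, 7, 13
5 first appears at level 2.

2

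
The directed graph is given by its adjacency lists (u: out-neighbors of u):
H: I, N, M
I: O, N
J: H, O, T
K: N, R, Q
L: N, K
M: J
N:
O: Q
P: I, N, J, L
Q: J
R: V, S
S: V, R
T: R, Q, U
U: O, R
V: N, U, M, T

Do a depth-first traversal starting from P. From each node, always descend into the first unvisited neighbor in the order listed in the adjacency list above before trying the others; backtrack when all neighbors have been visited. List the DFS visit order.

Visit P
P → I
I → O
O → Q
Q → J
J → H
H → N
H → M
J → T
T → R
R → V
V → U
R → S
P → L
L → K

P, I, O, Q, J, H, N, M, T, R, V, U, S, L, K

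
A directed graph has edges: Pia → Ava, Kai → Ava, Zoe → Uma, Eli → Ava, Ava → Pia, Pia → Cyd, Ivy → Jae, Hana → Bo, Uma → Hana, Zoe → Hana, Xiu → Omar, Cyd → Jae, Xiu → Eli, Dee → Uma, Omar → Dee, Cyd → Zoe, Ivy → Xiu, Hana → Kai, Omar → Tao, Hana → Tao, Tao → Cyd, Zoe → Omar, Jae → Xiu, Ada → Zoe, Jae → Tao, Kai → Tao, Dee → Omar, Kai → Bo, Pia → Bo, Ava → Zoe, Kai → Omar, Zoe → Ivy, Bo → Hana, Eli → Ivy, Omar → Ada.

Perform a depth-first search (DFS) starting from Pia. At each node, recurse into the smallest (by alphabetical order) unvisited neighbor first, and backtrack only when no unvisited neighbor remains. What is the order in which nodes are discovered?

Pia -> Ava -> Zoe -> Hana -> Bo -> Kai -> Omar -> Ada -> Dee -> Uma -> Tao -> Cyd -> Jae -> Xiu -> Eli -> Ivy

Visit Pia
Pia → Ava
Ava → Zoe
Zoe → Hana
Hana → Bo
Hana → Kai
Kai → Omar
Omar → Ada
Omar → Dee
Dee → Uma
Omar → Tao
Tao → Cyd
Cyd → Jae
Jae → Xiu
Xiu → Eli
Eli → Ivy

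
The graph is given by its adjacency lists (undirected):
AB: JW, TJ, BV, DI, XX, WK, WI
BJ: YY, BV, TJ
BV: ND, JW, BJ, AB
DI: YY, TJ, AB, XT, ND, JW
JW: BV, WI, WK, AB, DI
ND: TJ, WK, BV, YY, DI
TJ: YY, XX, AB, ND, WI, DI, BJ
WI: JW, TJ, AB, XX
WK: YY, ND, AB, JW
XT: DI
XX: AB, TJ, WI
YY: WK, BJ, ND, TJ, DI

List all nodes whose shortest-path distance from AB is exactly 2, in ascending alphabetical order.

BJ, ND, XT, YY

Level 0: AB
Level 1: BV, DI, JW, TJ, WI, WK, XX
Level 2: BJ, ND, XT, YY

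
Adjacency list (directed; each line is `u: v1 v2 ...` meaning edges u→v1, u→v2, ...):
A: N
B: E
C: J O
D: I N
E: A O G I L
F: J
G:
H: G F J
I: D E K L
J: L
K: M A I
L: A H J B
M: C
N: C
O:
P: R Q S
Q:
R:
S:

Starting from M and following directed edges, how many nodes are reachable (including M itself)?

BFS from M visits: M, C, J, O, L, A, B, H, N, E, F, G, I, D, K
Reachable nodes: 15 of 19 total.

15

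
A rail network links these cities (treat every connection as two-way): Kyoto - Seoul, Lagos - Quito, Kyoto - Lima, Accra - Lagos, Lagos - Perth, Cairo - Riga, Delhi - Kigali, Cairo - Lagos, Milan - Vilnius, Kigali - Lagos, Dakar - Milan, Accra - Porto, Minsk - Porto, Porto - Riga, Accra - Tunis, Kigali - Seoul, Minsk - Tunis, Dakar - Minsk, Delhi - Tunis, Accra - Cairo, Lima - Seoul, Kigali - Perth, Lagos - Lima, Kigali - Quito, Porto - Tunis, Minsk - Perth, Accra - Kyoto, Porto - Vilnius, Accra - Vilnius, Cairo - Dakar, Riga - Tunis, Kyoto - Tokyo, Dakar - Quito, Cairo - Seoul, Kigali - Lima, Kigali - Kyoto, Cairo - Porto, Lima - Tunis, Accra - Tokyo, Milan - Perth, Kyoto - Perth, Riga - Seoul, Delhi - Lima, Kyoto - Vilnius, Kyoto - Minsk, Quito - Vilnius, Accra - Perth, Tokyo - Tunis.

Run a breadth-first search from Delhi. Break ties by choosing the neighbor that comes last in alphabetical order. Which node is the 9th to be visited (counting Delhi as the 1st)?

Accra

Visit Delhi; enqueue Tunis, Lima, Kigali → queue [Tunis, Lima, Kigali]
Visit Tunis; enqueue Tokyo, Riga, Porto, Minsk, Accra → queue [Lima, Kigali, Tokyo, Riga, Porto, Minsk, Accra]
Visit Lima; enqueue Seoul, Lagos, Kyoto → queue [Kigali, Tokyo, Riga, Porto, Minsk, Accra, Seoul, Lagos, Kyoto]
Visit Kigali; enqueue Quito, Perth → queue [Tokyo, Riga, Porto, Minsk, Accra, Seoul, Lagos, Kyoto, Quito, Perth]
Visit Tokyo → queue [Riga, Porto, Minsk, Accra, Seoul, Lagos, Kyoto, Quito, Perth]
Visit Riga; enqueue Cairo → queue [Porto, Minsk, Accra, Seoul, Lagos, Kyoto, Quito, Perth, Cairo]
Visit Porto; enqueue Vilnius → queue [Minsk, Accra, Seoul, Lagos, Kyoto, Quito, Perth, Cairo, Vilnius]
Visit Minsk; enqueue Dakar → queue [Accra, Seoul, Lagos, Kyoto, Quito, Perth, Cairo, Vilnius, Dakar]
Visit Accra → queue [Seoul, Lagos, Kyoto, Quito, Perth, Cairo, Vilnius, Dakar]
Visit Seoul → queue [Lagos, Kyoto, Quito, Perth, Cairo, Vilnius, Dakar]
Visit Lagos → queue [Kyoto, Quito, Perth, Cairo, Vilnius, Dakar]
Visit Kyoto → queue [Quito, Perth, Cairo, Vilnius, Dakar]
Visit Quito → queue [Perth, Cairo, Vilnius, Dakar]
Visit Perth; enqueue Milan → queue [Cairo, Vilnius, Dakar, Milan]
Visit Cairo → queue [Vilnius, Dakar, Milan]
Visit Vilnius → queue [Dakar, Milan]
Visit Dakar → queue [Milan]
Visit Milan → queue []

Visit order: Delhi, Tunis, Lima, Kigali, Tokyo, Riga, Porto, Minsk, Accra, Seoul, Lagos, Kyoto, Quito, Perth, Cairo, Vilnius, Dakar, Milan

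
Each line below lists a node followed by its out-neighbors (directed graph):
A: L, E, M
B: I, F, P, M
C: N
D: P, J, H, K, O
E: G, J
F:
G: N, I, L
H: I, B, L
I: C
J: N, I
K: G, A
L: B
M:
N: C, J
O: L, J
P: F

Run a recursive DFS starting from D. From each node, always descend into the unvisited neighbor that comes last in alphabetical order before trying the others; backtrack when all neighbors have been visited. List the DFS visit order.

D -> P -> F -> O -> L -> B -> M -> I -> C -> N -> J -> K -> G -> A -> E -> H

Visit D
D → P
P → F
D → O
O → L
L → B
B → M
B → I
I → C
C → N
N → J
D → K
K → G
K → A
A → E
D → H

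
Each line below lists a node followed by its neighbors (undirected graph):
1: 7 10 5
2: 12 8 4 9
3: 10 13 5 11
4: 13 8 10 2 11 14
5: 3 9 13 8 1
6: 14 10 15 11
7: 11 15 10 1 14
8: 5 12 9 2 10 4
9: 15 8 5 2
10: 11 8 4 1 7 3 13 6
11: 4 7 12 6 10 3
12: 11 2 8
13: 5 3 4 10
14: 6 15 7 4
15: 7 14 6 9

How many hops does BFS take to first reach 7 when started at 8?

Level 0: 8
Level 1: 2, 4, 5, 9, 10, 12
Level 2: 1, 3, 6, 7, 11, 13, 14, 15
7 first appears at level 2.

2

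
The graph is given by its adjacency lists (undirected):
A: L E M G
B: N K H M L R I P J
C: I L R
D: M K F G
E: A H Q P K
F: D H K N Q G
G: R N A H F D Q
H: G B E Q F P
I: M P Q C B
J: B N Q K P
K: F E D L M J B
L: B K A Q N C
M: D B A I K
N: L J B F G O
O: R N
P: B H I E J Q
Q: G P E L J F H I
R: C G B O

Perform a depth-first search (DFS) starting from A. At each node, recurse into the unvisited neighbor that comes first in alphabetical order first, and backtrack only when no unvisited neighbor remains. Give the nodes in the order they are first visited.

A -> E -> H -> B -> I -> C -> L -> K -> D -> F -> G -> N -> J -> P -> Q -> O -> R -> M

Visit A
A → E
E → H
H → B
B → I
I → C
C → L
L → K
K → D
D → F
F → G
G → N
N → J
J → P
P → Q
N → O
O → R
D → M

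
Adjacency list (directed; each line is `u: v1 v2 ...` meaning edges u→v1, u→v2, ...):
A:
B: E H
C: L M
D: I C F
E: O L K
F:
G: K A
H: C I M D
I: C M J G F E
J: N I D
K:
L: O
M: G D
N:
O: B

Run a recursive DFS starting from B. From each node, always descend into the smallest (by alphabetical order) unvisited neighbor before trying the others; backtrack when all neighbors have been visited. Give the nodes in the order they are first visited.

B E K L O H C M D F I G A J N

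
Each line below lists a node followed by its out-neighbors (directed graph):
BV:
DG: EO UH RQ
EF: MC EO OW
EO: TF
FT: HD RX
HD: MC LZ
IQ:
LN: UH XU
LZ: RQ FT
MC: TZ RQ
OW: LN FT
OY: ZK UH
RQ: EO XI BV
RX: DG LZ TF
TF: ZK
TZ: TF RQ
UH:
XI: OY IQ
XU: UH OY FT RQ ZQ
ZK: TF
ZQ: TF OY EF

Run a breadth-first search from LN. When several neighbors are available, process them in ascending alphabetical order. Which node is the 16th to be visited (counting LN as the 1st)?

Visit LN; enqueue UH, XU → queue [UH, XU]
Visit UH → queue [XU]
Visit XU; enqueue FT, OY, RQ, ZQ → queue [FT, OY, RQ, ZQ]
Visit FT; enqueue HD, RX → queue [OY, RQ, ZQ, HD, RX]
Visit OY; enqueue ZK → queue [RQ, ZQ, HD, RX, ZK]
Visit RQ; enqueue BV, EO, XI → queue [ZQ, HD, RX, ZK, BV, EO, XI]
Visit ZQ; enqueue EF, TF → queue [HD, RX, ZK, BV, EO, XI, EF, TF]
Visit HD; enqueue LZ, MC → queue [RX, ZK, BV, EO, XI, EF, TF, LZ, MC]
Visit RX; enqueue DG → queue [ZK, BV, EO, XI, EF, TF, LZ, MC, DG]
Visit ZK → queue [BV, EO, XI, EF, TF, LZ, MC, DG]
Visit BV → queue [EO, XI, EF, TF, LZ, MC, DG]
Visit EO → queue [XI, EF, TF, LZ, MC, DG]
Visit XI; enqueue IQ → queue [EF, TF, LZ, MC, DG, IQ]
Visit EF; enqueue OW → queue [TF, LZ, MC, DG, IQ, OW]
Visit TF → queue [LZ, MC, DG, IQ, OW]
Visit LZ → queue [MC, DG, IQ, OW]
Visit MC; enqueue TZ → queue [DG, IQ, OW, TZ]
Visit DG → queue [IQ, OW, TZ]
Visit IQ → queue [OW, TZ]
Visit OW → queue [TZ]
Visit TZ → queue []

Visit order: LN, UH, XU, FT, OY, RQ, ZQ, HD, RX, ZK, BV, EO, XI, EF, TF, LZ, MC, DG, IQ, OW, TZ

LZ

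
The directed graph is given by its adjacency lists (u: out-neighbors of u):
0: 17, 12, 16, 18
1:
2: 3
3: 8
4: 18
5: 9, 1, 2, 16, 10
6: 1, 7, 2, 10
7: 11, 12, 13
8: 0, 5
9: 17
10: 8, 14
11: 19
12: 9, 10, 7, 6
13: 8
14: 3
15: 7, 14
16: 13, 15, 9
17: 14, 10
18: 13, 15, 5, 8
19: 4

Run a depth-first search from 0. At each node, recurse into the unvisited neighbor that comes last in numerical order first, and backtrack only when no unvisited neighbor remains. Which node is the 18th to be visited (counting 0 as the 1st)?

11

Visit 0
0 → 18
18 → 15
15 → 14
14 → 3
3 → 8
8 → 5
5 → 16
16 → 13
16 → 9
9 → 17
17 → 10
5 → 2
5 → 1
15 → 7
7 → 12
12 → 6
7 → 11
11 → 19
19 → 4

Visit order: 0, 18, 15, 14, 3, 8, 5, 16, 13, 9, 17, 10, 2, 1, 7, 12, 6, 11, 19, 4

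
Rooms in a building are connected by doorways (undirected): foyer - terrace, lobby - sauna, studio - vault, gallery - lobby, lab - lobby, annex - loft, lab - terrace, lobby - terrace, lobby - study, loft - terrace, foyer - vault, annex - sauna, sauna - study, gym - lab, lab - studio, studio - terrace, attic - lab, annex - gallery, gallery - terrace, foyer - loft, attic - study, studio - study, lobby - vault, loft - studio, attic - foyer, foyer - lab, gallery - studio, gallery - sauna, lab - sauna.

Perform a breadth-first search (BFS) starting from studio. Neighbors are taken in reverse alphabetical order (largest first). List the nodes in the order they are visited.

studio, vault, terrace, study, loft, lab, gallery, lobby, foyer, sauna, attic, annex, gym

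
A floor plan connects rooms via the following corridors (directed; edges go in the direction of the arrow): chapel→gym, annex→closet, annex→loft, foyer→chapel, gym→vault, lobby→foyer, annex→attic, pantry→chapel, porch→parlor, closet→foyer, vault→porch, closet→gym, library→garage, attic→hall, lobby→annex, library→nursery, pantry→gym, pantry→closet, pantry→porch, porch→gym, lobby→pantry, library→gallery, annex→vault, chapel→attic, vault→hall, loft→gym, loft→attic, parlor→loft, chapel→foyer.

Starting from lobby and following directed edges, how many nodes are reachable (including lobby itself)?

BFS from lobby visits: lobby, pantry, foyer, annex, porch, gym, closet, chapel, vault, loft, attic, parlor, hall
Reachable nodes: 13 of 17 total.

13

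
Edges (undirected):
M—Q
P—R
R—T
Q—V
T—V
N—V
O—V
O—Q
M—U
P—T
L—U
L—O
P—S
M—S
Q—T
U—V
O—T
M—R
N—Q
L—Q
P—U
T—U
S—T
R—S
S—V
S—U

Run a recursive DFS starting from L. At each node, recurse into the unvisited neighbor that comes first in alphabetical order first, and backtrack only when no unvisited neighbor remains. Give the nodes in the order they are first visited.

Visit L
L → O
O → Q
Q → M
M → R
R → P
P → S
S → T
T → U
U → V
V → N

L O Q M R P S T U V N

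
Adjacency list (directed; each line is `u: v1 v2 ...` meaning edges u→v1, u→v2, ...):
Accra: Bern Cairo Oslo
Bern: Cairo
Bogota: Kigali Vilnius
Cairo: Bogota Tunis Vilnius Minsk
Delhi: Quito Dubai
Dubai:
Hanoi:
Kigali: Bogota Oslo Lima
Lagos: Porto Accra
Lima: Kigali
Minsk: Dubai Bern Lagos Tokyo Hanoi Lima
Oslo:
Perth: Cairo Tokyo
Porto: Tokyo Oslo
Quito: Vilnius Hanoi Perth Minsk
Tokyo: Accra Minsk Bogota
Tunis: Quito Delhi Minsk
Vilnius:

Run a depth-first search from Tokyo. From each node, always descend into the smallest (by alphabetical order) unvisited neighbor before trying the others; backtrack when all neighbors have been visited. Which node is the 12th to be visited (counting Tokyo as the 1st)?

Hanoi

Visit Tokyo
Tokyo → Accra
Accra → Bern
Bern → Cairo
Cairo → Bogota
Bogota → Kigali
Kigali → Lima
Kigali → Oslo
Bogota → Vilnius
Cairo → Minsk
Minsk → Dubai
Minsk → Hanoi
Minsk → Lagos
Lagos → Porto
Cairo → Tunis
Tunis → Delhi
Delhi → Quito
Quito → Perth

Visit order: Tokyo, Accra, Bern, Cairo, Bogota, Kigali, Lima, Oslo, Vilnius, Minsk, Dubai, Hanoi, Lagos, Porto, Tunis, Delhi, Quito, Perth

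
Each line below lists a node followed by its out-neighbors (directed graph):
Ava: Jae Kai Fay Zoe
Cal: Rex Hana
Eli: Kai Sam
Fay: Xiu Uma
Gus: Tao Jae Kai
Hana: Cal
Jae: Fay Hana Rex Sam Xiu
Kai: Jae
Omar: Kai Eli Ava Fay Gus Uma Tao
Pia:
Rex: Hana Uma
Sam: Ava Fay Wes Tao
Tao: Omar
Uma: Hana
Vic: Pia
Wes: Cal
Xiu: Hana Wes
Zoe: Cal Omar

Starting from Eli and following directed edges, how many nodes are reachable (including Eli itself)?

16

BFS from Eli visits: Eli, Kai, Sam, Jae, Ava, Fay, Wes, Tao, Hana, Rex, Xiu, Zoe, Uma, Cal, Omar, Gus
Reachable nodes: 16 of 18 total.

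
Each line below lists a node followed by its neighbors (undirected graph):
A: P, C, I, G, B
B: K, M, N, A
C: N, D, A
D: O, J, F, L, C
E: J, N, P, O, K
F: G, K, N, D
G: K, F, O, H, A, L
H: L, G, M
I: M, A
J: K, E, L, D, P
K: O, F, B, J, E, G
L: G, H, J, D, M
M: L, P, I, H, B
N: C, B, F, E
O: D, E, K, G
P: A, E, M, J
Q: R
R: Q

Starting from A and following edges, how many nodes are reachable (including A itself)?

BFS from A visits: A, P, C, I, G, B, E, M, J, N, D, K, F, O, H, L
Reachable nodes: 16 of 18 total.

16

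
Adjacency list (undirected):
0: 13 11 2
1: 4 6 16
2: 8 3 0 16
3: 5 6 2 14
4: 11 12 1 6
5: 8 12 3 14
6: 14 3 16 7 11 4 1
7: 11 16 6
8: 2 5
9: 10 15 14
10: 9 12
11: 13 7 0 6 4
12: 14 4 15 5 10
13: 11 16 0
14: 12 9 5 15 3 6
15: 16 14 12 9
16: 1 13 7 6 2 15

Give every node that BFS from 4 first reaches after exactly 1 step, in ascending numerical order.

1, 6, 11, 12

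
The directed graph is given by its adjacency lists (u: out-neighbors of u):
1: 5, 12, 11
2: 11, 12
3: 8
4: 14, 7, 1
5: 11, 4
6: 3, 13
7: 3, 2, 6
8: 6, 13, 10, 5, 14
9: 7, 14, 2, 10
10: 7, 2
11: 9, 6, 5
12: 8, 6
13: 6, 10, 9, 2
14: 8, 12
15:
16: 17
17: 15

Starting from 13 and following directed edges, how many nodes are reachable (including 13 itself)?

14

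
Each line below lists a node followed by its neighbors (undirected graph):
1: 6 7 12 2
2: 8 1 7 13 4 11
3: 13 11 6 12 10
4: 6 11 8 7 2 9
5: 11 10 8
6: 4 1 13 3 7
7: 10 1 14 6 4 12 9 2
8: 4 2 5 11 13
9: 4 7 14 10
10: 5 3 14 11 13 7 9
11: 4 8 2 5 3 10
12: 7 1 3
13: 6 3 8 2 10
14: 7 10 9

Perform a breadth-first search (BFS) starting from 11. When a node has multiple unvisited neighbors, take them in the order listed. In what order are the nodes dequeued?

Visit 11; enqueue 4, 8, 2, 5, 3, 10 → queue [4, 8, 2, 5, 3, 10]
Visit 4; enqueue 6, 7, 9 → queue [8, 2, 5, 3, 10, 6, 7, 9]
Visit 8; enqueue 13 → queue [2, 5, 3, 10, 6, 7, 9, 13]
Visit 2; enqueue 1 → queue [5, 3, 10, 6, 7, 9, 13, 1]
Visit 5 → queue [3, 10, 6, 7, 9, 13, 1]
Visit 3; enqueue 12 → queue [10, 6, 7, 9, 13, 1, 12]
Visit 10; enqueue 14 → queue [6, 7, 9, 13, 1, 12, 14]
Visit 6 → queue [7, 9, 13, 1, 12, 14]
Visit 7 → queue [9, 13, 1, 12, 14]
Visit 9 → queue [13, 1, 12, 14]
Visit 13 → queue [1, 12, 14]
Visit 1 → queue [12, 14]
Visit 12 → queue [14]
Visit 14 → queue []

11 -> 4 -> 8 -> 2 -> 5 -> 3 -> 10 -> 6 -> 7 -> 9 -> 13 -> 1 -> 12 -> 14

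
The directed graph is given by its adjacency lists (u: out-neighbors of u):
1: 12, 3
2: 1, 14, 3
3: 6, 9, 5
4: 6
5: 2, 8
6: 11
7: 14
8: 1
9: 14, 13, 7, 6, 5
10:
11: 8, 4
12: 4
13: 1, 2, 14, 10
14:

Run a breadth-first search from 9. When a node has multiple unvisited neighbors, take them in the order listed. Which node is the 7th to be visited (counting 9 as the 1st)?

Visit 9; enqueue 14, 13, 7, 6, 5 → queue [14, 13, 7, 6, 5]
Visit 14 → queue [13, 7, 6, 5]
Visit 13; enqueue 1, 2, 10 → queue [7, 6, 5, 1, 2, 10]
Visit 7 → queue [6, 5, 1, 2, 10]
Visit 6; enqueue 11 → queue [5, 1, 2, 10, 11]
Visit 5; enqueue 8 → queue [1, 2, 10, 11, 8]
Visit 1; enqueue 12, 3 → queue [2, 10, 11, 8, 12, 3]
Visit 2 → queue [10, 11, 8, 12, 3]
Visit 10 → queue [11, 8, 12, 3]
Visit 11; enqueue 4 → queue [8, 12, 3, 4]
Visit 8 → queue [12, 3, 4]
Visit 12 → queue [3, 4]
Visit 3 → queue [4]
Visit 4 → queue []

Visit order: 9, 14, 13, 7, 6, 5, 1, 2, 10, 11, 8, 12, 3, 4

1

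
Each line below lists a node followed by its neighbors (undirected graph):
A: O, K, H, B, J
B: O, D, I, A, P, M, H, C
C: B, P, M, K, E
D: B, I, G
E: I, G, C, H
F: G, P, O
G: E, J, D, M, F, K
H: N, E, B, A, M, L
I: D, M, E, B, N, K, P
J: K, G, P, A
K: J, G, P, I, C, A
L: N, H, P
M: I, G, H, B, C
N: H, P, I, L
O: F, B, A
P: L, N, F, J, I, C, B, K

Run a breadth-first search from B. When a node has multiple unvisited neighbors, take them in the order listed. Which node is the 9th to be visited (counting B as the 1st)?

C

Visit B; enqueue O, D, I, A, P, M, H, C → queue [O, D, I, A, P, M, H, C]
Visit O; enqueue F → queue [D, I, A, P, M, H, C, F]
Visit D; enqueue G → queue [I, A, P, M, H, C, F, G]
Visit I; enqueue E, N, K → queue [A, P, M, H, C, F, G, E, N, K]
Visit A; enqueue J → queue [P, M, H, C, F, G, E, N, K, J]
Visit P; enqueue L → queue [M, H, C, F, G, E, N, K, J, L]
Visit M → queue [H, C, F, G, E, N, K, J, L]
Visit H → queue [C, F, G, E, N, K, J, L]
Visit C → queue [F, G, E, N, K, J, L]
Visit F → queue [G, E, N, K, J, L]
Visit G → queue [E, N, K, J, L]
Visit E → queue [N, K, J, L]
Visit N → queue [K, J, L]
Visit K → queue [J, L]
Visit J → queue [L]
Visit L → queue []

Visit order: B, O, D, I, A, P, M, H, C, F, G, E, N, K, J, L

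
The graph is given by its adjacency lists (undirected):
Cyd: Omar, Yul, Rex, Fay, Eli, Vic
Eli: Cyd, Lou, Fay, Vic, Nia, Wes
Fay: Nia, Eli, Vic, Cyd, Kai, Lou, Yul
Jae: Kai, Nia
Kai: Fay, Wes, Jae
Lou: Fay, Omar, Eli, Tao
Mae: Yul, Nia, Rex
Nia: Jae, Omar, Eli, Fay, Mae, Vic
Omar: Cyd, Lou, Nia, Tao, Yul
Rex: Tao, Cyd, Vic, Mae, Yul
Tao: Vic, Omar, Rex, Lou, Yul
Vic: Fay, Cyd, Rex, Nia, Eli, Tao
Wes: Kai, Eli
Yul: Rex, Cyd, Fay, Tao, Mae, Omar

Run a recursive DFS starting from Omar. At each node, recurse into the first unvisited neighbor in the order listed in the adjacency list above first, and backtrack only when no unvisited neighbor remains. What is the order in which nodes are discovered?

Omar, Cyd, Yul, Rex, Tao, Vic, Fay, Nia, Jae, Kai, Wes, Eli, Lou, Mae

Visit Omar
Omar → Cyd
Cyd → Yul
Yul → Rex
Rex → Tao
Tao → Vic
Vic → Fay
Fay → Nia
Nia → Jae
Jae → Kai
Kai → Wes
Wes → Eli
Eli → Lou
Nia → Mae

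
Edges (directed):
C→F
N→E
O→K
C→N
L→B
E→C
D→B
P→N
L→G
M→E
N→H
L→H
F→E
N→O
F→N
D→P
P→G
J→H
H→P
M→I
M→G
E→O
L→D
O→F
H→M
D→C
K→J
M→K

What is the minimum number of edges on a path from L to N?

Level 0: L
Level 1: B, D, G, H
Level 2: C, M, P
Level 3: E, F, I, K, N
Level 4: J, O
N first appears at level 3.

3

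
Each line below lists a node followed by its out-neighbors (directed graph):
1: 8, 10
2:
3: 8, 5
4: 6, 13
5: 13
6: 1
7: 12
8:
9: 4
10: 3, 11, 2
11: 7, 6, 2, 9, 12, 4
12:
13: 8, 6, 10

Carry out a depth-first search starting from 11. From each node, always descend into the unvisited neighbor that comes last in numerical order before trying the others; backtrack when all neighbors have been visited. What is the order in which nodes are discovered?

Visit 11
11 → 12
11 → 9
9 → 4
4 → 13
13 → 10
10 → 3
3 → 8
3 → 5
10 → 2
13 → 6
6 → 1
11 → 7

11, 12, 9, 4, 13, 10, 3, 8, 5, 2, 6, 1, 7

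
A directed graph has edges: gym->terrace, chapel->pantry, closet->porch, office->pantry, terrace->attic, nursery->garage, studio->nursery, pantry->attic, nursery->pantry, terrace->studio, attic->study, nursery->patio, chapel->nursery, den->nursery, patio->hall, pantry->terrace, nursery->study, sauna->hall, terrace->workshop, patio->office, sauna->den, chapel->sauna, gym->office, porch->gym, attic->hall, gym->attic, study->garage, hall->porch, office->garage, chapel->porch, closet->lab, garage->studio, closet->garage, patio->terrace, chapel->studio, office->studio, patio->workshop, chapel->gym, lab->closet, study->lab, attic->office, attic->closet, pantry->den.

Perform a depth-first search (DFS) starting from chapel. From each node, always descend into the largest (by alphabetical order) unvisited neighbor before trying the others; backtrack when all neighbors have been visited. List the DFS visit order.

Visit chapel
chapel → studio
studio → nursery
nursery → study
study → lab
lab → closet
closet → porch
porch → gym
gym → terrace
terrace → workshop
terrace → attic
attic → office
office → pantry
pantry → den
office → garage
attic → hall
nursery → patio
chapel → sauna

chapel, studio, nursery, study, lab, closet, porch, gym, terrace, workshop, attic, office, pantry, den, garage, hall, patio, sauna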